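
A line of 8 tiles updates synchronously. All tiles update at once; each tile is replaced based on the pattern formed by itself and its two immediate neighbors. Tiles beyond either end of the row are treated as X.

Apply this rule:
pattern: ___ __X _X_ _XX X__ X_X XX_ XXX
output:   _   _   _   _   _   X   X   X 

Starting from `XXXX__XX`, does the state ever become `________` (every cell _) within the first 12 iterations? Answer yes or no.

XXXX___X
XXXX____
XXXX____  (fixed point — unchanged through iteration 12)
iteration 12 is XXXX____, still not uniform _

no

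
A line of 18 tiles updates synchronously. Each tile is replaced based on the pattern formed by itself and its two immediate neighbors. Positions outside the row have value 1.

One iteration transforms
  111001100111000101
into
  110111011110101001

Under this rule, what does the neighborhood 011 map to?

At position 5 the neighborhood is 011; the next row has 1 there.

1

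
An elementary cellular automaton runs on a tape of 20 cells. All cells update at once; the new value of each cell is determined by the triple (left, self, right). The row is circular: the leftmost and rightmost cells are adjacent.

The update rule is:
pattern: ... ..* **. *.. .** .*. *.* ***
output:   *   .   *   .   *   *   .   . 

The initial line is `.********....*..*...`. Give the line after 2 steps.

.*......*.**.*..*.**
.*.****.*.**.*..*.**

.*.****.*.**.*..*.**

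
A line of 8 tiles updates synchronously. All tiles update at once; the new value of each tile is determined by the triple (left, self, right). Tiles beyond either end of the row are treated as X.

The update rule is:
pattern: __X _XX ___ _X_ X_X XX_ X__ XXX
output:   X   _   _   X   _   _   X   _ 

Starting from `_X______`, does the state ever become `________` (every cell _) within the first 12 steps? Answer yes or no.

yes

_XX____X
___X__X_
X_XXXXX_
________
all cells are _ at step 4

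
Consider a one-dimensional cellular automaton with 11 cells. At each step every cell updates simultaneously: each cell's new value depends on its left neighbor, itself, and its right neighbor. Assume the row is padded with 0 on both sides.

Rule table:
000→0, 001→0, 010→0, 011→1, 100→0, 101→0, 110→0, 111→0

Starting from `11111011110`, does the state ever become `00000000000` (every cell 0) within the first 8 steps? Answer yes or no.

10000010000
00000000000
all cells are 0 at step 2

yes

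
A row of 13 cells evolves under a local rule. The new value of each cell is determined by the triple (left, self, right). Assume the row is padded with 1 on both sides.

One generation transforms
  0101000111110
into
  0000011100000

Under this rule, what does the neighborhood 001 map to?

At position 6 the neighborhood is 001; the next row has 1 there.

1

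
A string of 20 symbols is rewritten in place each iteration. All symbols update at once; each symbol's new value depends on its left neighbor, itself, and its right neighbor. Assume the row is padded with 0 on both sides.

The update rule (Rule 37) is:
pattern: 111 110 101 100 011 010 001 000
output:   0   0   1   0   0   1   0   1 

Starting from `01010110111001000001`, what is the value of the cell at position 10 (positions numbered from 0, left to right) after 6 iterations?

0

01111001000001011101
00000001011101100011
11111101100010001000
00000010001010101011
11111010101111111100
00000111110000000001
position 10 holds 0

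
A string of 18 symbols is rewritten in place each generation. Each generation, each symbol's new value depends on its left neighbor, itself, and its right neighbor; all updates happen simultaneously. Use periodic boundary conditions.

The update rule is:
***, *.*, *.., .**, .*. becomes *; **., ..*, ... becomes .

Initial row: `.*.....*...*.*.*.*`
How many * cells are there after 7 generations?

generation 1: ***....**..*******
generation 2: **.*...*.*.*******
generation 3: *.***..***********
generation 4: .***.*.***********
generation 5: ***.*************.
generation 6: **.*************.*
generation 7: *.*************.**
count of *: 16

16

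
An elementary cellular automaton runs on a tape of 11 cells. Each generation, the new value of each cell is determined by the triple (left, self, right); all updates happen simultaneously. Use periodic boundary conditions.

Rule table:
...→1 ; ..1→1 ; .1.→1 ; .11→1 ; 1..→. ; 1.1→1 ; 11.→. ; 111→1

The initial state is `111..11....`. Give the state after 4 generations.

generation 1: 11..11..111
generation 2: 1..11..1111
generation 3: ..11..11111
generation 4: .11..11111.

.11..11111.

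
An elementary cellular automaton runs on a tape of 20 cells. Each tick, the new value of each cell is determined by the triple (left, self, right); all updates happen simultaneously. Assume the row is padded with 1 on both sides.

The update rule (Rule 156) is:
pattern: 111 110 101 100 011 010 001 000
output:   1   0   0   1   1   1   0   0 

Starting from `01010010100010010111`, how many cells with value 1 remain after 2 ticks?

10

01011010110011010111
01010010101010010111
count of 1: 10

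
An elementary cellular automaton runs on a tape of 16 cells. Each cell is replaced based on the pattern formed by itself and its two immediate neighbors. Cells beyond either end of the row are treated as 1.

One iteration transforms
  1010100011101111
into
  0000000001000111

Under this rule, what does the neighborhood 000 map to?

At position 6 the neighborhood is 000; the next row has 0 there.

0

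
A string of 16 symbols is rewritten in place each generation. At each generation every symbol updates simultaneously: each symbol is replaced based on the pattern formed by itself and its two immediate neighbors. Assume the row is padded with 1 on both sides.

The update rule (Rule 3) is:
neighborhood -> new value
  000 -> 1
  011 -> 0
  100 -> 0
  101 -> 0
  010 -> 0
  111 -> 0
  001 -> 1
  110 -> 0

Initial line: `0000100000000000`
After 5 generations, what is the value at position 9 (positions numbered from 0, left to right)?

generation 1: 0111001111111111
generation 2: 0000010000000000
generation 3: 0111100111111111
generation 4: 0000001000000000
generation 5: 0111110011111111
position 9 holds 1

1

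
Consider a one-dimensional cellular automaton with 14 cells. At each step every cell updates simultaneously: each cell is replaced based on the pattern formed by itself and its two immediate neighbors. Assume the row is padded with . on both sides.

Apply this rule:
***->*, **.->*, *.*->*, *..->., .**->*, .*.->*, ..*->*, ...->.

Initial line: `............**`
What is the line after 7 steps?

.....*********

...........***
..........****
.........*****
........******
.......*******
......********
.....*********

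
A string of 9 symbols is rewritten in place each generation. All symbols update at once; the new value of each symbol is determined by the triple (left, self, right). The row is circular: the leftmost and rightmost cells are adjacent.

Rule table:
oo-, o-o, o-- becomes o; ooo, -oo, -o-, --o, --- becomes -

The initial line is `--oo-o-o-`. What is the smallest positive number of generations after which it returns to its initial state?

---oo-o-o
o---oo-o-
-o---oo-o
o-o---oo-
-o-o---oo
o-o-o---o
oo-o-o---
-oo-o-o--
--oo-o-o-

9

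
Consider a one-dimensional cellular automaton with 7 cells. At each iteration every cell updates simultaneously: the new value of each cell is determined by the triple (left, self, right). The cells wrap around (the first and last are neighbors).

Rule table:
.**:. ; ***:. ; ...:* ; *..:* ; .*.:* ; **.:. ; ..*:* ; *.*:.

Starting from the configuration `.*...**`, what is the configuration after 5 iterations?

.****..
*....**
.****..  (repeats iteration 1; period 2)
iteration 5: .****..

.****..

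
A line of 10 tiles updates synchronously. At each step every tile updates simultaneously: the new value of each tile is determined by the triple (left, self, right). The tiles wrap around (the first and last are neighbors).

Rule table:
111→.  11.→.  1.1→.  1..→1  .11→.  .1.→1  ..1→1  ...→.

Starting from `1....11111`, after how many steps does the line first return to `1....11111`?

4

step 1: .1..1.....
step 2: 111111....
step 3: ......1..1
step 4: 1....11111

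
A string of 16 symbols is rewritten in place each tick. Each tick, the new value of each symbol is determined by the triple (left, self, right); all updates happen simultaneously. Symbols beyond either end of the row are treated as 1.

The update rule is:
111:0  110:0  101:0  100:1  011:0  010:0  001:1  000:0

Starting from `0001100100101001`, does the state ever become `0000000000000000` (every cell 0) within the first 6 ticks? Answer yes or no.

no

1010011011000110
0001100000101000
1010010001000101
0001101010101000
1010000000000101
0001000000001000
tick 6 is 0001000000001000, still not uniform 0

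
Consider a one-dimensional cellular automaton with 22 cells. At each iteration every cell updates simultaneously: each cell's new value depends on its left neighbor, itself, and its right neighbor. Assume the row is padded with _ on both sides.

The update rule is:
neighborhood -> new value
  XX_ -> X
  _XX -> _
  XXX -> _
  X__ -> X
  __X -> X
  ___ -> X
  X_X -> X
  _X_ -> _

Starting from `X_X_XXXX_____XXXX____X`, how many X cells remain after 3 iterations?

_X_X___XXXXXX___XXXXX_
X_X_XXX_____XXXX____XX
_X_X__XXXXXX___XXXXX_X
count of X: 14

14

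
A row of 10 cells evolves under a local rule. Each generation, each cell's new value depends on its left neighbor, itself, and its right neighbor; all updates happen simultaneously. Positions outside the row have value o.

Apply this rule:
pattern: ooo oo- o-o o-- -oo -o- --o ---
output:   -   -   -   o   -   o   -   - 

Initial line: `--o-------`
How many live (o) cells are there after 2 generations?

o-oo------
----o-----
count of o: 1

1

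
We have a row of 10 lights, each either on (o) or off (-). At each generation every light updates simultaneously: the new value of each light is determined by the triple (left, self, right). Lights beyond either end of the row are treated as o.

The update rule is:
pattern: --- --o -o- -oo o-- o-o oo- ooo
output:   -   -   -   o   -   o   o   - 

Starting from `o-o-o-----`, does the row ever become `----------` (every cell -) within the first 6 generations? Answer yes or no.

yes

oo-o------
-oo-------
ooo-------
--o-------
----------
all cells are - at generation 5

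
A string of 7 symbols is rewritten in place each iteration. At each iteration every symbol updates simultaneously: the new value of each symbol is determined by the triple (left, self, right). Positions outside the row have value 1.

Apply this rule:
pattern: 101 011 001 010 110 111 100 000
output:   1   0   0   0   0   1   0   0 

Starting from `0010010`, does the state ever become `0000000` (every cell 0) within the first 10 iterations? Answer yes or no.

yes

0000001
0000000
all cells are 0 at iteration 2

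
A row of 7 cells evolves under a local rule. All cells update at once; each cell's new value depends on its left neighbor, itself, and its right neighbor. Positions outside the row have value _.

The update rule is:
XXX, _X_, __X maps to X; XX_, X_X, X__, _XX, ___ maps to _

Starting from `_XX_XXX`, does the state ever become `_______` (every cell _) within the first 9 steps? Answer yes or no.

no

X____X_
X___XX_
X__X___
X_XX___
X______
X______  (fixed point — unchanged through step 9)
step 9 is X______, still not uniform _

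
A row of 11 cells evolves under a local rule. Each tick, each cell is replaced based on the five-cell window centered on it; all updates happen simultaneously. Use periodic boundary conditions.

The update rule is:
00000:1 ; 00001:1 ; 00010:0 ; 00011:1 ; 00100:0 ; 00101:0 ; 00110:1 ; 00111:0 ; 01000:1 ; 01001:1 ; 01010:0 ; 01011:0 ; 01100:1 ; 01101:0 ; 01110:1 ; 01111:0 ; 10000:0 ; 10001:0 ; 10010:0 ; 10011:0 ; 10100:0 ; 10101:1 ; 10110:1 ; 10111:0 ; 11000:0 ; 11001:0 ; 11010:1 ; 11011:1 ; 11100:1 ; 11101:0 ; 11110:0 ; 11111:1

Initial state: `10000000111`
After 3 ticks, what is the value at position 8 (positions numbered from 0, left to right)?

10011111000
01000101000
00100000101
position 8 holds 1

1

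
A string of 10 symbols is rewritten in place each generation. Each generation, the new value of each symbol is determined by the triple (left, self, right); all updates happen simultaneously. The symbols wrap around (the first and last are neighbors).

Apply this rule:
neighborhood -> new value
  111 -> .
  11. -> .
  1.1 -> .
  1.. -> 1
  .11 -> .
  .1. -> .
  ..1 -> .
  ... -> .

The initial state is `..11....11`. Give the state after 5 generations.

1...1.....
.1...1....
..1...1...
...1...1..
....1...1.

....1...1.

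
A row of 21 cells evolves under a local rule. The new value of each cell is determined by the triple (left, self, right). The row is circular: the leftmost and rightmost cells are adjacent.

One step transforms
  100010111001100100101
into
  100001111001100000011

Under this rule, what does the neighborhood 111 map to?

At position 7 the neighborhood is 111; the next row has 1 there.

1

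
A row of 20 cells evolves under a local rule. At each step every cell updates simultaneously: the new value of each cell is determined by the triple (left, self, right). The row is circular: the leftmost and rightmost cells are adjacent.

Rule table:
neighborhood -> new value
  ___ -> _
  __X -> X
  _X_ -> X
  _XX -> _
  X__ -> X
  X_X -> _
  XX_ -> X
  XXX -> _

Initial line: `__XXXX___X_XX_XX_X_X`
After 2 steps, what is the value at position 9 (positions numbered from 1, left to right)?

step 1: XX___XX_XX__X__X_X_X
step 2: _XX_X_X__XXXXXXX_X__
position 9 holds _

_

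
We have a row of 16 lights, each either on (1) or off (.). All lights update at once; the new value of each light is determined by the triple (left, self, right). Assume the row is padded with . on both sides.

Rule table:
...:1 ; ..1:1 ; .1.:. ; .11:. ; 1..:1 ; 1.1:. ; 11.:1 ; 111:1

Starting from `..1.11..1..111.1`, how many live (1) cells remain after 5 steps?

11...111.11.11..
.1111.11..1..111
1.111..111.11.11
...1111.11..1..1
111.111..111.11.
count of 1: 11

11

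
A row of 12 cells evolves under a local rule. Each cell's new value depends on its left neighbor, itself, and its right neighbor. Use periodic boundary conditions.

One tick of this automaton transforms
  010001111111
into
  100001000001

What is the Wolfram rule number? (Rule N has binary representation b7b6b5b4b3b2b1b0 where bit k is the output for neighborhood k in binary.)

104

position 6: 111 → 0  (bit 7 = 0)
position 11: 110 → 1  (bit 6 = 1)
position 0: 101 → 1  (bit 5 = 1)
position 2: 100 → 0  (bit 4 = 0)
position 5: 011 → 1  (bit 3 = 1)
position 1: 010 → 0  (bit 2 = 0)
position 4: 001 → 0  (bit 1 = 0)
position 3: 000 → 0  (bit 0 = 0)
bits b7..b0 = 01101000 = 104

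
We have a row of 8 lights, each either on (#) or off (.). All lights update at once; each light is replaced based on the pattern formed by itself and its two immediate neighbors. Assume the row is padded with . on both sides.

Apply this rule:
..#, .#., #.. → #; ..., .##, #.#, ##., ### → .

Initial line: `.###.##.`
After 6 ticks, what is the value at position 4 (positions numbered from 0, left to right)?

#......#
##....##
..#..#..
.######.
#......#  (repeats tick 1; period 4)
tick 6: ##....##
position 4 holds .

.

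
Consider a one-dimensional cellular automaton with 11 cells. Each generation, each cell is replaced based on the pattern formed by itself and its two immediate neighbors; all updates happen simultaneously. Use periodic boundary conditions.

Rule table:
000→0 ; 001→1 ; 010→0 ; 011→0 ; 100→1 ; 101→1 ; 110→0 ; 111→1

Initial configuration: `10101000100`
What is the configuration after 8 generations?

10101010100

01010101011
10101010100
01010101011  (repeats generation 1; period 2)
generation 8: 10101010100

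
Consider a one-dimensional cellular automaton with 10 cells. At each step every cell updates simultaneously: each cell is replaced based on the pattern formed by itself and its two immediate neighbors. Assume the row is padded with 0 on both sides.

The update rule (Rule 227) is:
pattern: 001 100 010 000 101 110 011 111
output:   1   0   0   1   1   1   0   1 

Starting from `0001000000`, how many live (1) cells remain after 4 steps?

6

1110011111
0110101111
1011010111
0101101011
count of 1: 6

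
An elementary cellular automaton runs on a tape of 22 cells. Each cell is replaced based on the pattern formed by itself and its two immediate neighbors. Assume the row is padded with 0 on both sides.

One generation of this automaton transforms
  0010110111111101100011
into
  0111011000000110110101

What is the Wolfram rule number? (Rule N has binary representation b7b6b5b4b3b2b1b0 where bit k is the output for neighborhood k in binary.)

position 8: 111 → 0  (bit 7 = 0)
position 5: 110 → 1  (bit 6 = 1)
position 3: 101 → 1  (bit 5 = 1)
position 17: 100 → 1  (bit 4 = 1)
position 4: 011 → 0  (bit 3 = 0)
position 2: 010 → 1  (bit 2 = 1)
position 1: 001 → 1  (bit 1 = 1)
position 0: 000 → 0  (bit 0 = 0)
bits b7..b0 = 01110110 = 118

118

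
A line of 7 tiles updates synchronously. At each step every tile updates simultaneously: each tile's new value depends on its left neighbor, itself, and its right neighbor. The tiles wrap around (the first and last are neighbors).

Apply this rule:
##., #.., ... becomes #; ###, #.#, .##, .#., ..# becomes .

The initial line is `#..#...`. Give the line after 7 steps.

.#..##.
..#..##
#..#..#
##..#..
.##..#.
..##..#
#..##..

#..##..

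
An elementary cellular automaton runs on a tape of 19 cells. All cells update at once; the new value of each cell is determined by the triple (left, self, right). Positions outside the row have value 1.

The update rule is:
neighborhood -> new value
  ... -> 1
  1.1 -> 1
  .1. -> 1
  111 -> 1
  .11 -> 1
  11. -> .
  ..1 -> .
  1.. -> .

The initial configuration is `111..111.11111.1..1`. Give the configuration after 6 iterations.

11111111.11...11111

11...11.11111.11..1
1..1.1.11111.11...1
...11111111.11..1.1
.1.1111111.11...111
111111111.11..1.111
11111111.11...11111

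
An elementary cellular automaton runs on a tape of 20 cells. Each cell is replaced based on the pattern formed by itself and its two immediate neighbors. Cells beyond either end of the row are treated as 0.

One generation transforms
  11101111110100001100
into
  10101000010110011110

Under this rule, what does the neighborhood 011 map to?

1

At position 0 the neighborhood is 011; the next row has 1 there.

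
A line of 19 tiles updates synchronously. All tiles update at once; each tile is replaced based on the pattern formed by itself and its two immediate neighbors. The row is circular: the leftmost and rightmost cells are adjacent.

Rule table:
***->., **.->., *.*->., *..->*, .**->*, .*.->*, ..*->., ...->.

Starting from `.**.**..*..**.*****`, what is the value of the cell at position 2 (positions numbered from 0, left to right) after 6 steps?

*

.*..*.*.**.*..*....
.**.*.*.*..**.**...
.*..*.*.**.*..*.*..
.**.*.*.*..**.*.**.
.*..*.*.**.*..*.*.*
.**.*.*.*..**.*.*.*
position 2 holds *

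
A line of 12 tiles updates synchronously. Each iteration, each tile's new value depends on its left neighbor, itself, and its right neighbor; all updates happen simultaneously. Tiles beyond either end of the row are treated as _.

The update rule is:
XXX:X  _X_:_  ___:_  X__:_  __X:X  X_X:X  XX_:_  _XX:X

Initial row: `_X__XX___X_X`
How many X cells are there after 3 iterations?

4

X__XX___X_X_
__XX___X_X__
_XX___X_X___
count of X: 4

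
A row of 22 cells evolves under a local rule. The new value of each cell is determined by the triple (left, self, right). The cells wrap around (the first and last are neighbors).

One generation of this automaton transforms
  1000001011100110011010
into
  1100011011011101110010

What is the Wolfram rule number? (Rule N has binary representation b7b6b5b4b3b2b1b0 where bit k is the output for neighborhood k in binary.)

158

position 9: 111 → 1  (bit 7 = 1)
position 10: 110 → 0  (bit 6 = 0)
position 7: 101 → 0  (bit 5 = 0)
position 1: 100 → 1  (bit 4 = 1)
position 8: 011 → 1  (bit 3 = 1)
position 0: 010 → 1  (bit 2 = 1)
position 5: 001 → 1  (bit 1 = 1)
position 2: 000 → 0  (bit 0 = 0)
bits b7..b0 = 10011110 = 158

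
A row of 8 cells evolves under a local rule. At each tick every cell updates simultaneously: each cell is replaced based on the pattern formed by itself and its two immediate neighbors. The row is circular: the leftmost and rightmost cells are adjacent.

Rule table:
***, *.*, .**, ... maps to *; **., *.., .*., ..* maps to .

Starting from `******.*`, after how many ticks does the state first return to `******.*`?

*****.**
****.***
***.****
**.*****
*.******
.*******
*******.
******.*

8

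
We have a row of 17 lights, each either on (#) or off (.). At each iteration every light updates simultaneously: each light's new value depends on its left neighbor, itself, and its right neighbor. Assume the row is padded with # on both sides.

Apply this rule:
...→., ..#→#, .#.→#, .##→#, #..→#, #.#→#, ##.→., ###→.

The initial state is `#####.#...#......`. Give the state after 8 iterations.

iteration 1: .....###.###....#
iteration 2: #...##..##..#..##
iteration 3: .#.##.###.######.
iteration 4: ####.##..##.....#
iteration 5: ....##.###.#...##
iteration 6: #..##.##..###.##.
iteration 7: .###.##.###..##.#
iteration 8: ##..##.##..###.##

##..##.##..###.##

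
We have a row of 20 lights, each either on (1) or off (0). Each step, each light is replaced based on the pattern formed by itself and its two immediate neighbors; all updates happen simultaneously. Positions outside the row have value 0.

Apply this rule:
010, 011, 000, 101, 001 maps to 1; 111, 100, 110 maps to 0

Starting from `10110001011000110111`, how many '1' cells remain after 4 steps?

11100111110011101100
10001100000110011001
10111001111100110011
11100011000001100110
count of 1: 9

9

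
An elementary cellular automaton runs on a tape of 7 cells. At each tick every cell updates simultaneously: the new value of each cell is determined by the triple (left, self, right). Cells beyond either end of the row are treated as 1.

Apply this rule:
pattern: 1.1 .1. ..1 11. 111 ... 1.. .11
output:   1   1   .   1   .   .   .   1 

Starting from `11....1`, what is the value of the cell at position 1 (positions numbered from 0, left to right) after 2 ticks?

.1....1
11....1
position 1 holds 1

1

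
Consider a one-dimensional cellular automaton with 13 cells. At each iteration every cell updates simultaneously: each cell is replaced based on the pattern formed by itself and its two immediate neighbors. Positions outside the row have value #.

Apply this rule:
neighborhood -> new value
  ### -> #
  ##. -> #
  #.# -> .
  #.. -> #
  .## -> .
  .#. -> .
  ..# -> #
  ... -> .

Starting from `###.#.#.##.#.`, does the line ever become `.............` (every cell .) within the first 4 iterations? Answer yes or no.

no

###......#...
####....#.#.#
#####..#.....
#######.#...#
iteration 4 is #######.#...#, still not uniform .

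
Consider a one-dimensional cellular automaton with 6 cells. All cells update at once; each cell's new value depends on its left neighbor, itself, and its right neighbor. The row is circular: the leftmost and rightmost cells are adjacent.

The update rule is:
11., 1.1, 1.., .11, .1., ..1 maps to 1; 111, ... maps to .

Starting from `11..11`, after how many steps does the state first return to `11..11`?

.1111.
11..11

2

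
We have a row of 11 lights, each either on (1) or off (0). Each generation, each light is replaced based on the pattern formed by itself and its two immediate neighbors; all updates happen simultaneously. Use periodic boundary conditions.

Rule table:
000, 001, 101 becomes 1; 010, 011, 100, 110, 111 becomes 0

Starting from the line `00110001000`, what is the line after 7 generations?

01111000110

generation 1: 11000110011
generation 2: 00011000100
generation 3: 11100011001
generation 4: 00001100010
generation 5: 11110001100
generation 6: 00000110001
generation 7: 01111000110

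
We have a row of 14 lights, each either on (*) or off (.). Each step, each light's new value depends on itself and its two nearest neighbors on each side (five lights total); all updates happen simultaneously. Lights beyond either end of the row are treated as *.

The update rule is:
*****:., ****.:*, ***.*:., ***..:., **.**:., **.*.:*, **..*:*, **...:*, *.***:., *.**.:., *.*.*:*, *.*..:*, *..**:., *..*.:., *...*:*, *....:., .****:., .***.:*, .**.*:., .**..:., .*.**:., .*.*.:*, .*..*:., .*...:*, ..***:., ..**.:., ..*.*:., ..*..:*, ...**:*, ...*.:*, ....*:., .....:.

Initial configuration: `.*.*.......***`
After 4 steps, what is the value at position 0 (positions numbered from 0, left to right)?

*****.....*...
...*.*...*****
***.*****.....
.*.....*.*...*
position 0 holds .

.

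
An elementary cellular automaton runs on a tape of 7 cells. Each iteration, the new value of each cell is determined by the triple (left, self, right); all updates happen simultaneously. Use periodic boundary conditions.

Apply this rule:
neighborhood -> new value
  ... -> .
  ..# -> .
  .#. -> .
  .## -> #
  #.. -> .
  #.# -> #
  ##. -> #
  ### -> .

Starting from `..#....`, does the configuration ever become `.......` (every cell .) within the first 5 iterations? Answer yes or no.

iteration 1: .......
all cells are . at iteration 1

yes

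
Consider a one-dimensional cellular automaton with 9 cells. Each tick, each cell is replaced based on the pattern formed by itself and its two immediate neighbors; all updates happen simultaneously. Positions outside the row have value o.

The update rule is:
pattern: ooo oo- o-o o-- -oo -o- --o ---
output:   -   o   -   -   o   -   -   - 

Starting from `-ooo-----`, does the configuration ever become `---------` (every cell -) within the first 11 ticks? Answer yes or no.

yes

-o-o-----
---------
all cells are - at tick 2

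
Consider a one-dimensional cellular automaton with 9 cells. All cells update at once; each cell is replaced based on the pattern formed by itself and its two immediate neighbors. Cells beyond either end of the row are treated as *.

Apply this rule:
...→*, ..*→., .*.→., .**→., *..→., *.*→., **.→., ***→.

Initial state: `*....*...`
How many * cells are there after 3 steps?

..**...*.
.....*...
.***...*.
count of *: 4

4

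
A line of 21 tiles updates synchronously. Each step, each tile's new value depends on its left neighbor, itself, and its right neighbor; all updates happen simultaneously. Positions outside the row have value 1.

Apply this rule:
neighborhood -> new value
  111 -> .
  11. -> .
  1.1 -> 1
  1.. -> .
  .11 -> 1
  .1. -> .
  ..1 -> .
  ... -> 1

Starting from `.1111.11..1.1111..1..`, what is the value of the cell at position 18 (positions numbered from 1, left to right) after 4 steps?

11...11....11........
...1.1..11.1..111111.
.1..1...1.1...1.....1
1.....1..1..1...111.1
position 18 holds 1

1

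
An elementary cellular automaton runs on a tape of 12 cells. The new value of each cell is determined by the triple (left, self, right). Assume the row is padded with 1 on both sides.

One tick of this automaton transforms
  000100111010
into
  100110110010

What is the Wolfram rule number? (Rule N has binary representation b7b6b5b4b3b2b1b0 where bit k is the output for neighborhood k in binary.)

156

position 7: 111 → 1  (bit 7 = 1)
position 8: 110 → 0  (bit 6 = 0)
position 9: 101 → 0  (bit 5 = 0)
position 0: 100 → 1  (bit 4 = 1)
position 6: 011 → 1  (bit 3 = 1)
position 3: 010 → 1  (bit 2 = 1)
position 2: 001 → 0  (bit 1 = 0)
position 1: 000 → 0  (bit 0 = 0)
bits b7..b0 = 10011100 = 156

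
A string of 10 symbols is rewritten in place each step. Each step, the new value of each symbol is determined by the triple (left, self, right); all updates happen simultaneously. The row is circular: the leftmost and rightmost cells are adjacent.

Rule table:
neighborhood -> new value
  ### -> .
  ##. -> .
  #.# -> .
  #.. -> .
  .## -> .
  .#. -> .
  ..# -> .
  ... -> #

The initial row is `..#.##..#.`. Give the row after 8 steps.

step 1: #.........
step 2: ..#######.
step 3: #.........  (repeats step 1; period 2)
step 8: ..#######.

..#######.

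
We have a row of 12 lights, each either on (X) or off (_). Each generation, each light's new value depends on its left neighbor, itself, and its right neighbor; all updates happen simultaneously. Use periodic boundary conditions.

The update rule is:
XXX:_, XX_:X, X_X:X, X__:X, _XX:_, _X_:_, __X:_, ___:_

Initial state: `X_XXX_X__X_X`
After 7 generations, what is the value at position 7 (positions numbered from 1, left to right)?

XX__XX_X__X_
_XX__XX_X__X
X_XX__XX_X__
_X_XX__XX_X_
__X_XX__XX_X
X__X_XX__XX_
_X__X_XX__XX
position 7 holds X

X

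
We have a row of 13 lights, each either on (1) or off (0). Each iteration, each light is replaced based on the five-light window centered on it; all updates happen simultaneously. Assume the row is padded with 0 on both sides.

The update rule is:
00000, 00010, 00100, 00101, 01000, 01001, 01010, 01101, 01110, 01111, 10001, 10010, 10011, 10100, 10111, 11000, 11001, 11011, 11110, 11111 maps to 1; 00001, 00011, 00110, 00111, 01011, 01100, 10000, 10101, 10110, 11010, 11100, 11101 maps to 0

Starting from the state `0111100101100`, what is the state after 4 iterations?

1110011111101

0011011100010
0001111011111
1000110111110
1110011111101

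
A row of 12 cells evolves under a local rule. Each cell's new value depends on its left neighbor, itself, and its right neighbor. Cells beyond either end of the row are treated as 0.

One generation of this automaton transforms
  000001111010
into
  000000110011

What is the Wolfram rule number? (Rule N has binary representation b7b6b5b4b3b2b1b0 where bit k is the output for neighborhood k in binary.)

position 6: 111 → 1  (bit 7 = 1)
position 8: 110 → 0  (bit 6 = 0)
position 9: 101 → 0  (bit 5 = 0)
position 11: 100 → 1  (bit 4 = 1)
position 5: 011 → 0  (bit 3 = 0)
position 10: 010 → 1  (bit 2 = 1)
position 4: 001 → 0  (bit 1 = 0)
position 0: 000 → 0  (bit 0 = 0)
bits b7..b0 = 10010100 = 148

148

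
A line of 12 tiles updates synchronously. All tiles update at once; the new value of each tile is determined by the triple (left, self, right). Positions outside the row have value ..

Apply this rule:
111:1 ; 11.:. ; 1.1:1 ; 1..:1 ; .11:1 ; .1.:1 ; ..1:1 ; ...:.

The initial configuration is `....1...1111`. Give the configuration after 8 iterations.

iteration 1: ...111.1111.
iteration 2: ..111.1111.1
iteration 3: .111.1111.11
iteration 4: 111.1111.11.
iteration 5: 11.1111.11.1
iteration 6: 1.1111.11.11
iteration 7: 11111.11.11.
iteration 8: 1111.11.11.1

1111.11.11.1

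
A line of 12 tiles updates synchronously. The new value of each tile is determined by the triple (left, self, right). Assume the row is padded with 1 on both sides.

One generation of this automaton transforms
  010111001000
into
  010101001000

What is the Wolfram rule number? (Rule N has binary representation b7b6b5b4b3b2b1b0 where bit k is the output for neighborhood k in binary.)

position 4: 111 → 0  (bit 7 = 0)
position 5: 110 → 1  (bit 6 = 1)
position 0: 101 → 0  (bit 5 = 0)
position 6: 100 → 0  (bit 4 = 0)
position 3: 011 → 1  (bit 3 = 1)
position 1: 010 → 1  (bit 2 = 1)
position 7: 001 → 0  (bit 1 = 0)
position 10: 000 → 0  (bit 0 = 0)
bits b7..b0 = 01001100 = 76

76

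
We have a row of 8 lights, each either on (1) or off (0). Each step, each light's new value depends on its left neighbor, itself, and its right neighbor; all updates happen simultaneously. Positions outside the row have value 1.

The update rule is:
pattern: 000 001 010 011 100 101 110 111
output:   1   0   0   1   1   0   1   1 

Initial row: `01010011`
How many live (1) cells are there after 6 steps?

7

step 1: 00001011
step 2: 11100011
step 3: 11111011
step 4: 11111011  (fixed point — unchanged through step 6)
count of 1: 7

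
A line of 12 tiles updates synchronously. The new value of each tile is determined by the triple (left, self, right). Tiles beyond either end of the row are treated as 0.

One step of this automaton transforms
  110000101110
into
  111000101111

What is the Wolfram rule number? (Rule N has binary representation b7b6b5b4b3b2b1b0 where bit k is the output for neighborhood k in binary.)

position 9: 111 → 1  (bit 7 = 1)
position 1: 110 → 1  (bit 6 = 1)
position 7: 101 → 0  (bit 5 = 0)
position 2: 100 → 1  (bit 4 = 1)
position 0: 011 → 1  (bit 3 = 1)
position 6: 010 → 1  (bit 2 = 1)
position 5: 001 → 0  (bit 1 = 0)
position 3: 000 → 0  (bit 0 = 0)
bits b7..b0 = 11011100 = 220

220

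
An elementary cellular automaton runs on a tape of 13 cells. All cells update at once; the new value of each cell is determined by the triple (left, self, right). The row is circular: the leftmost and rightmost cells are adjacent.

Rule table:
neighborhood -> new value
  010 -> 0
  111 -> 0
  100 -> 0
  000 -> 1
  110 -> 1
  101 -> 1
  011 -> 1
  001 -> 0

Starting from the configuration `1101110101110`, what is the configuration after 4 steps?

1111011011011
0001111111110
1101000000010
1110011111001

1110011111001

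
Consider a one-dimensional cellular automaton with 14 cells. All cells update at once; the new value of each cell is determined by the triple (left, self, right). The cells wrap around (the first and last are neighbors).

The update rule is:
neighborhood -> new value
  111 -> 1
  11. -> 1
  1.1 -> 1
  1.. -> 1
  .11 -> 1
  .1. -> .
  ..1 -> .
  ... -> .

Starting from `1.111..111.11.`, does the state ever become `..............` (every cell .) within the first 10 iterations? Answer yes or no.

iteration 1: .11111.1111111
iteration 2: 11111111111111
iteration 3: 11111111111111  (fixed point — unchanged through iteration 10)
iteration 10 is 11111111111111, still not uniform .

no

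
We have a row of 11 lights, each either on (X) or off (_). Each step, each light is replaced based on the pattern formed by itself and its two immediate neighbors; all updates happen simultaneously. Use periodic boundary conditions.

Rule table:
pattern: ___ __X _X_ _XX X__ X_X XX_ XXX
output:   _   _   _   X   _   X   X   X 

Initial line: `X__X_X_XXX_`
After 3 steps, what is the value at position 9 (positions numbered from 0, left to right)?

X

____X_XXXXX
_____XXXXXX
_____XXXXXX
position 9 holds X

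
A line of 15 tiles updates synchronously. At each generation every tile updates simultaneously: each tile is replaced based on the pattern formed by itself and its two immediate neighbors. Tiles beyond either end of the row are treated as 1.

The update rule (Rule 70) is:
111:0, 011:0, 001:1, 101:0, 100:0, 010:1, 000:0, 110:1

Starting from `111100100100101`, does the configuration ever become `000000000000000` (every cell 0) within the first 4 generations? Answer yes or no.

no

000101101101100
001100100100101
010101101101100
010100100100101
generation 4 is 010100100100101, still not uniform 0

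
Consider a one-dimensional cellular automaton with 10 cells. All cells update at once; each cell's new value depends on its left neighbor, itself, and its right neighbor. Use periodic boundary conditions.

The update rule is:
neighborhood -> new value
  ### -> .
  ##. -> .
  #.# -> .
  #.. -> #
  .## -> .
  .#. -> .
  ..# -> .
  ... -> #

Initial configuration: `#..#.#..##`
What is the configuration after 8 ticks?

.#....#...
..###..###
#....#....
.###..###.
....#....#
###..###..
...#....#.
##..###..#

##..###..#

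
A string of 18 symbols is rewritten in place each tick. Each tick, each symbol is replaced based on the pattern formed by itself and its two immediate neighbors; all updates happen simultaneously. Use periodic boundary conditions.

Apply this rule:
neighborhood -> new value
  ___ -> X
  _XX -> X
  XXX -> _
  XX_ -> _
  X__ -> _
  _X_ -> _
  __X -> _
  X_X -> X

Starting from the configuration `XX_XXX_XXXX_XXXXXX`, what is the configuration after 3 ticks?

__XX__XX___XX_____
X_X___X__X_X__XXXX
_X__X_____X___X___

_X__X_____X___X___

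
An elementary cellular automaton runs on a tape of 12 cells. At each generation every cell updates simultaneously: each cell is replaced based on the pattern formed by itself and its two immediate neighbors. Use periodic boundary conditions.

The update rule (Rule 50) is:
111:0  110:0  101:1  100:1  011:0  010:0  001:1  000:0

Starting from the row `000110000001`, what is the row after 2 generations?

010110100101

101001000010
010110100101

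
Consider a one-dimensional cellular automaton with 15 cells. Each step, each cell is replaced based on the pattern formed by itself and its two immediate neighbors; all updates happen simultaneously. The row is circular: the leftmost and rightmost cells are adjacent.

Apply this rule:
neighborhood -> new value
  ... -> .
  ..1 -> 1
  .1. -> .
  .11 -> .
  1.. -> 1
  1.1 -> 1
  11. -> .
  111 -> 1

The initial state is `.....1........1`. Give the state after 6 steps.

1...1.1......1.
.1.1.1.1....1.1
1.1.1.1.1..1.1.
.1.1.1.1.11.1.1
1.1.1.1.1..1.1.  (repeats step 3; period 2)
step 6: .1.1.1.1.11.1.1

.1.1.1.1.11.1.1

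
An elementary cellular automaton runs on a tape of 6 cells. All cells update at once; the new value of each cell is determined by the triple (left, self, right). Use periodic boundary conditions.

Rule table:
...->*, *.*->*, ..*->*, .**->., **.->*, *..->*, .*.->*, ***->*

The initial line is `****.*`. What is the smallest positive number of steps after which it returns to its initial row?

*****.
.*****
*.****
**.***
***.**
****.*

6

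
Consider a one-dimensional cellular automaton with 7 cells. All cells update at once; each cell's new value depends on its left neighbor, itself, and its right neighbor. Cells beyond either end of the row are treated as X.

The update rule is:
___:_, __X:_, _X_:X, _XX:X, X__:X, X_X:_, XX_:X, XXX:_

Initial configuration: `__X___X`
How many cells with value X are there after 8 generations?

4

X_XX__X
X_XXX_X
X_X_X_X
X_X_X_X  (fixed point — unchanged through generation 8)
count of X: 4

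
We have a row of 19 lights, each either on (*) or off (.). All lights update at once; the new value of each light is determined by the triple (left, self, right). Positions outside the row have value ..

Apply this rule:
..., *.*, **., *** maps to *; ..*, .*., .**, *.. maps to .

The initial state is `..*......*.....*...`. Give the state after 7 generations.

***..*....*......*.

*...****...***...**
..*..***.*..**.*..*
*.....***....**....
..***..**.**..*.***
*..**...**.*...*.**
....*.*..**..*..*.*
***..*....*......*.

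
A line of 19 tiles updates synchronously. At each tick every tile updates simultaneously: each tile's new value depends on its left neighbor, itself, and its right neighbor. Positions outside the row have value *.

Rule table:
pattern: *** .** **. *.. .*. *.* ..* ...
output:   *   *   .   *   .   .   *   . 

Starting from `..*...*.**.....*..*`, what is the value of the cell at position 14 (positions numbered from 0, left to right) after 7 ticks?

*

**.*.*..*.*...*.***
*.....**...*.*..***
.*...**.*.*...*****
..*.**.....*.******
**..*.*...*..******
*.**...*.*.********
..*.*.*....********
position 14 holds *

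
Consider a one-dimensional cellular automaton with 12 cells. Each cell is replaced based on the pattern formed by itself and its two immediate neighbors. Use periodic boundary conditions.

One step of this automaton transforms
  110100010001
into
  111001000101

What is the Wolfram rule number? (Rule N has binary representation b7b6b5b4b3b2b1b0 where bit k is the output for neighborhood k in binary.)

233

position 0: 111 → 1  (bit 7 = 1)
position 1: 110 → 1  (bit 6 = 1)
position 2: 101 → 1  (bit 5 = 1)
position 4: 100 → 0  (bit 4 = 0)
position 11: 011 → 1  (bit 3 = 1)
position 3: 010 → 0  (bit 2 = 0)
position 6: 001 → 0  (bit 1 = 0)
position 5: 000 → 1  (bit 0 = 1)
bits b7..b0 = 11101001 = 233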